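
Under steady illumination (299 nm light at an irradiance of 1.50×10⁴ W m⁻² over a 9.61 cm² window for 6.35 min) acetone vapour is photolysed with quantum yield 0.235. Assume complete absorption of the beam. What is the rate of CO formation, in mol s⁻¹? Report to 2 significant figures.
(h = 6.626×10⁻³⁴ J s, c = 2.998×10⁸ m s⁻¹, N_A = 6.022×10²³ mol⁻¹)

8.5×10⁻⁶ mol s⁻¹

Photon energy at 299 nm: hc/λ = (6.626×10⁻³⁴)(2.998×10⁸)/(299×10⁻⁹) = 6.644×10⁻¹⁹ J.
Energy delivered: (1.50×10⁴ W m⁻²)(9.61×10⁻⁴ m²)(381 s) = 5492 J.
Photons incident: 5492 / 6.644×10⁻¹⁹ = 8.266×10²¹, i.e. 8.266×10²¹/6.022×10²³ = 0.01373 mol.
Product formed: 0.235 × 0.01373 = 0.003227 mol.
Rate: 0.003227 / 381 s = 8.5×10⁻⁶ mol s⁻¹.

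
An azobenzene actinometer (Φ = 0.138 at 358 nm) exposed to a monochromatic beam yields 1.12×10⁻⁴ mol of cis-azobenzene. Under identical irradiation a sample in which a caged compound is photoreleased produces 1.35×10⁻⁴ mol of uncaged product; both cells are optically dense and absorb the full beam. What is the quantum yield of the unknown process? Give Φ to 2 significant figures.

Φ = 0.17

Photons absorbed by the actinometer: 1.12×10⁻⁴ / 0.138 = 8.116×10⁻⁴ mol.
Φ(unknown) = 1.35×10⁻⁴ / 8.116×10⁻⁴ = 0.17.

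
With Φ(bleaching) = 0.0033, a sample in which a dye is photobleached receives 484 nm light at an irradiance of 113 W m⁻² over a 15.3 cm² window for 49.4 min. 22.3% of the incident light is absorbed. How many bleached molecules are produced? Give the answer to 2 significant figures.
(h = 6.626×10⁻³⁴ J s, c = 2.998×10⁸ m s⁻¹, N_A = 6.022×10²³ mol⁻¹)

9.2×10¹⁷ bleached molecules

Photon energy at 484 nm: hc/λ = (6.626×10⁻³⁴)(2.998×10⁸)/(484×10⁻⁹) = 4.104×10⁻¹⁹ J.
Energy delivered: (113 W m⁻²)(15.3×10⁻⁴ m²)(2964 s) = 512.4 J.
Photons incident: 512.4 / 4.104×10⁻¹⁹ = 1.249×10²¹, i.e. 1.249×10²¹/6.022×10²³ = 0.002074 mol.
Photons absorbed: 0.223 × 0.002074 = 4.625×10⁻⁴ mol.
Product: Φ × n_abs = 0.0033 × 4.625×10⁻⁴ = 1.526×10⁻⁶ mol.
As a count: 1.526×10⁻⁶ × 6.022×10²³ = 9.2×10¹⁷.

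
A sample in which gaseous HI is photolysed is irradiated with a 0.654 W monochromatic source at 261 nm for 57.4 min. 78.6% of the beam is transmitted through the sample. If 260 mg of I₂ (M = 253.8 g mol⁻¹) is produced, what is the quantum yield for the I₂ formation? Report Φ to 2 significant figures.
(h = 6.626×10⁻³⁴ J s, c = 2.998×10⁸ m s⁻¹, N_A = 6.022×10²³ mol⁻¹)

Product: 260 mg / 253.8 g mol⁻¹ = 0.001024 mol.
Photon energy at 261 nm: hc/λ = (6.626×10⁻³⁴)(2.998×10⁸)/(261×10⁻⁹) = 7.611×10⁻¹⁹ J.
Energy delivered: (0.654 W)(3444 s) = 2252 J.
Photons incident: 2252 / 7.611×10⁻¹⁹ = 2.959×10²¹, i.e. 2.959×10²¹/6.022×10²³ = 0.004914 mol.
Fraction absorbed: 1 − 78.6/100 = 0.2140.
Photons absorbed: 0.2140 × 0.004914 = 0.001052 mol.
Φ = 0.001024 mol / 0.001052 mol photons = 0.97.

Φ = 0.97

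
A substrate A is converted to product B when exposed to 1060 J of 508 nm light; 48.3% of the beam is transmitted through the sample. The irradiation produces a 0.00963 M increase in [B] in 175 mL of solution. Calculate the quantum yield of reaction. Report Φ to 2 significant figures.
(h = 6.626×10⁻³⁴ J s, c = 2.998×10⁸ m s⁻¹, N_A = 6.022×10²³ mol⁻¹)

Φ = 0.72

Product: (0.00963 M)(0.175 L) = 0.001685 mol.
Photon energy at 508 nm: hc/λ = (6.626×10⁻³⁴)(2.998×10⁸)/(508×10⁻⁹) = 3.910×10⁻¹⁹ J.
Photons incident: 1060 / 3.910×10⁻¹⁹ = 2.711×10²¹, i.e. 2.711×10²¹/6.022×10²³ = 0.004502 mol.
Fraction absorbed: 1 − 48.3/100 = 0.5170.
Photons absorbed: 0.5170 × 0.004502 = 0.002328 mol.
Φ = 0.001685 mol / 0.002328 mol photons = 0.72.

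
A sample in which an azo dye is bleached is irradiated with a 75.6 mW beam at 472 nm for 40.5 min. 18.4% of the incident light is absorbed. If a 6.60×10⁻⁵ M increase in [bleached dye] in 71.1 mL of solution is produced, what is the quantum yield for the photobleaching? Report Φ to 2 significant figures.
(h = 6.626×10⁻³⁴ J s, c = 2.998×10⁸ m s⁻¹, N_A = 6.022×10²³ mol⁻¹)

Φ = 0.035

Product: (6.60×10⁻⁵ M)(0.0711 L) = 4.693×10⁻⁶ mol.
Photon energy at 472 nm: hc/λ = (6.626×10⁻³⁴)(2.998×10⁸)/(472×10⁻⁹) = 4.209×10⁻¹⁹ J.
Energy delivered: (75.6 mW)(2430 s) = 183.7 J.
Photons incident: 183.7 / 4.209×10⁻¹⁹ = 4.364×10²⁰, i.e. 4.364×10²⁰/6.022×10²³ = 7.247×10⁻⁴ mol.
Photons absorbed: 0.184 × 7.247×10⁻⁴ = 1.333×10⁻⁴ mol.
Φ = 4.693×10⁻⁶ mol / 1.333×10⁻⁴ mol photons = 0.035.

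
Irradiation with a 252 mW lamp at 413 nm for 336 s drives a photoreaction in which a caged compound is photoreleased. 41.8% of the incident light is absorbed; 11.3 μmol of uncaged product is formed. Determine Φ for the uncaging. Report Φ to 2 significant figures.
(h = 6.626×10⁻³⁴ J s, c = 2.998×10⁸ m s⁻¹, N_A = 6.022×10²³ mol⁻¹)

Product: 11.3 μmol = 1.13×10⁻⁵ mol.
Photon energy at 413 nm: hc/λ = (6.626×10⁻³⁴)(2.998×10⁸)/(413×10⁻⁹) = 4.810×10⁻¹⁹ J.
Energy delivered: (252 mW)(336 s) = 84.67 J.
Photons incident: 84.67 / 4.810×10⁻¹⁹ = 1.760×10²⁰, i.e. 1.760×10²⁰/6.022×10²³ = 2.923×10⁻⁴ mol.
Photons absorbed: 0.418 × 2.923×10⁻⁴ = 1.222×10⁻⁴ mol.
Φ = 1.13×10⁻⁵ mol / 1.222×10⁻⁴ mol photons = 0.092.

Φ = 0.092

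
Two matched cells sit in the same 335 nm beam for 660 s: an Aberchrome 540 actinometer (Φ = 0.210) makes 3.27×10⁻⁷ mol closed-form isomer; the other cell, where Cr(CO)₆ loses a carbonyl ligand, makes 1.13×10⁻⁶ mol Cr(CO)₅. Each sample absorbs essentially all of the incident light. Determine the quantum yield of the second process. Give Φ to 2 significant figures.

Photons absorbed by the actinometer: 3.27×10⁻⁷ / 0.210 = 1.557×10⁻⁶ mol.
Φ(unknown) = 1.13×10⁻⁶ / 1.557×10⁻⁶ = 0.73.

Φ = 0.73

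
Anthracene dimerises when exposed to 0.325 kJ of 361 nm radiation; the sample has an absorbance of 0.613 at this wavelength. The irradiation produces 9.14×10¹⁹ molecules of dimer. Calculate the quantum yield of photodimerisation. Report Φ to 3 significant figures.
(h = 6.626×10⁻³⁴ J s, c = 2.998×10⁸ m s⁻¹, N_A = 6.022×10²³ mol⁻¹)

Product: 9.14×10¹⁹ / 6.022×10²³ = 1.518×10⁻⁴ mol.
Photon energy at 361 nm: hc/λ = (6.626×10⁻³⁴)(2.998×10⁸)/(361×10⁻⁹) = 5.503×10⁻¹⁹ J.
Incident energy: 0.325 kJ = 325 J.
Photons incident: 325 / 5.503×10⁻¹⁹ = 5.906×10²⁰, i.e. 5.906×10²⁰/6.022×10²³ = 9.807×10⁻⁴ mol.
Fraction absorbed: 1 − 10^(−0.613) = 0.7562.
Photons absorbed: 0.7562 × 9.807×10⁻⁴ = 7.416×10⁻⁴ mol.
Φ = 1.518×10⁻⁴ mol / 7.416×10⁻⁴ mol photons = 0.205.

Φ = 0.205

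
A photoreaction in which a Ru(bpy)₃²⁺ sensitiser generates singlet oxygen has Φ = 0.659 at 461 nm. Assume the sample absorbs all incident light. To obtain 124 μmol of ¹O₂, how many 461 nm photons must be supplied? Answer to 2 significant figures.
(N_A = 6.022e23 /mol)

1.1e20 photons

Product: 124 μmol = 1.24e-4 mol.
Photons that must be absorbed: 1.24e-4 / 0.659 = 1.882e-4 mol.
Photon count: 1.882e-4 × 6.022e23 = 1.1e20.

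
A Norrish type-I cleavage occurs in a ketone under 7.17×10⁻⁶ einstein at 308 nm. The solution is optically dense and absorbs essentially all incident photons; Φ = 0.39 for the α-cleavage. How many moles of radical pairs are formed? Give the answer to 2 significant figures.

2.8×10⁻⁶ mol

Product: Φ × n_abs = 0.39 × 7.17×10⁻⁶ = 2.796×10⁻⁶ mol.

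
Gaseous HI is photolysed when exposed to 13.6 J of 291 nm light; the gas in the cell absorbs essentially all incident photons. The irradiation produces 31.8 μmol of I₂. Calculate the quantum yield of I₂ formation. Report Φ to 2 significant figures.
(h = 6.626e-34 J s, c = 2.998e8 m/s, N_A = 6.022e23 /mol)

Product: 31.8 μmol = 3.18e-5 mol.
Photon energy at 291 nm: hc/λ = (6.626e-34)(2.998e8)/(291e-9) = 6.826e-19 J.
Photons incident: 13.6 / 6.826e-19 = 1.992e19, i.e. 1.992e19/6.022e23 = 3.308e-5 mol.
Φ = 3.18e-5 mol / 3.308e-5 mol photons = 0.96.

Φ = 0.96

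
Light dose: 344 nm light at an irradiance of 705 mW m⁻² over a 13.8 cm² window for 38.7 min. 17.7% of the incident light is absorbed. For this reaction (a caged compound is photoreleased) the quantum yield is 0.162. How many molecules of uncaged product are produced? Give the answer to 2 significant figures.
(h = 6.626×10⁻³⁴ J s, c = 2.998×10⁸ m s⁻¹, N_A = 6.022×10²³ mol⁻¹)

Photon energy at 344 nm: hc/λ = (6.626×10⁻³⁴)(2.998×10⁸)/(344×10⁻⁹) = 5.775×10⁻¹⁹ J.
Energy delivered: (705 mW m⁻²)(13.8×10⁻⁴ m²)(2322 s) = 2.259 J.
Photons incident: 2.259 / 5.775×10⁻¹⁹ = 3.912×10¹⁸, i.e. 3.912×10¹⁸/6.022×10²³ = 6.496×10⁻⁶ mol.
Photons absorbed: 0.177 × 6.496×10⁻⁶ = 1.150×10⁻⁶ mol.
Product: Φ × n_abs = 0.162 × 1.150×10⁻⁶ = 1.863×10⁻⁷ mol.
As a count: 1.863×10⁻⁷ × 6.022×10²³ = 1.1×10¹⁷.

1.1×10¹⁷ molecules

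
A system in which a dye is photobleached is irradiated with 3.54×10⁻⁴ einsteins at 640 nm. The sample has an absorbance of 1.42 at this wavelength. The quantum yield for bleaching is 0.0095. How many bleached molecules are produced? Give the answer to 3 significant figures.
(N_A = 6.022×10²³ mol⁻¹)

1.95×10¹⁸ bleached molecules

Fraction absorbed: 1 − 10^(−1.42) = 0.9620.
Photons absorbed: 0.9620 × 3.54×10⁻⁴ = 3.405×10⁻⁴ mol.
Product: Φ × n_abs = 0.0095 × 3.405×10⁻⁴ = 3.235×10⁻⁶ mol.
As a count: 3.235×10⁻⁶ × 6.022×10²³ = 1.95×10¹⁸.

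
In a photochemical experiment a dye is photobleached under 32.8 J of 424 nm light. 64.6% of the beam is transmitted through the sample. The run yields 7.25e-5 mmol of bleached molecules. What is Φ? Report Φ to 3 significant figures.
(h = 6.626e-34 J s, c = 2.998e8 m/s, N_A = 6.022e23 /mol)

Product: 7.25e-5 mmol = 7.25e-8 mol.
Photon energy at 424 nm: hc/λ = (6.626e-34)(2.998e8)/(424e-9) = 4.685e-19 J.
Photons incident: 32.8 / 4.685e-19 = 7.001e19, i.e. 7.001e19/6.022e23 = 1.163e-4 mol.
Fraction absorbed: 1 − 64.6/100 = 0.3540.
Photons absorbed: 0.3540 × 1.163e-4 = 4.117e-5 mol.
Φ = 7.25e-8 mol / 4.117e-5 mol photons = 0.00176.

Φ = 0.00176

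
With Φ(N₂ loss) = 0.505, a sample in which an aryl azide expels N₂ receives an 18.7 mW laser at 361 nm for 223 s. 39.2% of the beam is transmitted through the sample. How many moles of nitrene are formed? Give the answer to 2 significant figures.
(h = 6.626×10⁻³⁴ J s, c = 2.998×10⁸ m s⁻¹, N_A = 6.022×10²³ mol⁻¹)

3.9×10⁻⁶ mol

Photon energy at 361 nm: hc/λ = (6.626×10⁻³⁴)(2.998×10⁸)/(361×10⁻⁹) = 5.503×10⁻¹⁹ J.
Energy delivered: (18.7 mW)(223 s) = 4.170 J.
Photons incident: 4.170 / 5.503×10⁻¹⁹ = 7.578×10¹⁸, i.e. 7.578×10¹⁸/6.022×10²³ = 1.258×10⁻⁵ mol.
Fraction absorbed: 1 − 39.2/100 = 0.6080.
Photons absorbed: 0.6080 × 1.258×10⁻⁵ = 7.649×10⁻⁶ mol.
Product: Φ × n_abs = 0.505 × 7.649×10⁻⁶ = 3.863×10⁻⁶ mol.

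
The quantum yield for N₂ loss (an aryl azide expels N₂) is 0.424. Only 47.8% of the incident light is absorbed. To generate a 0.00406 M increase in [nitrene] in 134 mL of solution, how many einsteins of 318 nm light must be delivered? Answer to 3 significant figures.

0.00268 einstein

Product: (0.00406 M)(0.134 L) = 5.440×10⁻⁴ mol.
Photons that must be absorbed: 5.440×10⁻⁴ / 0.424 = 0.001283 mol.
Incident photons needed: 0.001283 / 0.478 = 0.002684 mol.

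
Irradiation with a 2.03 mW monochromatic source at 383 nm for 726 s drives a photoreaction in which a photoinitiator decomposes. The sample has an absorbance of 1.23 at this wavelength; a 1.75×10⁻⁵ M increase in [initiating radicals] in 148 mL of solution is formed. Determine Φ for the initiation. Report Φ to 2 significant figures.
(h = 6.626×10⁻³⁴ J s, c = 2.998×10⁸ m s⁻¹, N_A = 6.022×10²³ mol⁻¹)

Product: (1.75×10⁻⁵ M)(0.148 L) = 2.590×10⁻⁶ mol.
Photon energy at 383 nm: hc/λ = (6.626×10⁻³⁴)(2.998×10⁸)/(383×10⁻⁹) = 5.187×10⁻¹⁹ J.
Energy delivered: (2.03 mW)(726 s) = 1.474 J.
Photons incident: 1.474 / 5.187×10⁻¹⁹ = 2.842×10¹⁸, i.e. 2.842×10¹⁸/6.022×10²³ = 4.719×10⁻⁶ mol.
Fraction absorbed: 1 − 10^(−1.23) = 0.9411.
Photons absorbed: 0.9411 × 4.719×10⁻⁶ = 4.441×10⁻⁶ mol.
Φ = 2.590×10⁻⁶ mol / 4.441×10⁻⁶ mol photons = 0.58.

Φ = 0.58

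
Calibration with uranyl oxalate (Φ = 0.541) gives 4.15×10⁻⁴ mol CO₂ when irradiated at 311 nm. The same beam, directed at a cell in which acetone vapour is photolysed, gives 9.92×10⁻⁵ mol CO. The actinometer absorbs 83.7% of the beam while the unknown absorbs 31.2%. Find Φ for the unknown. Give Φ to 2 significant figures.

Φ = 0.35

Photons absorbed by the actinometer: 4.15×10⁻⁴ / 0.541 = 7.671×10⁻⁴ mol.
Incident flux: 7.671×10⁻⁴ / 0.837 = 9.165×10⁻⁴ einstein.
Absorbed by unknown: 0.312 × 9.165×10⁻⁴ = 2.859×10⁻⁴ mol.
Φ(unknown) = 9.92×10⁻⁵ / 2.859×10⁻⁴ = 0.35.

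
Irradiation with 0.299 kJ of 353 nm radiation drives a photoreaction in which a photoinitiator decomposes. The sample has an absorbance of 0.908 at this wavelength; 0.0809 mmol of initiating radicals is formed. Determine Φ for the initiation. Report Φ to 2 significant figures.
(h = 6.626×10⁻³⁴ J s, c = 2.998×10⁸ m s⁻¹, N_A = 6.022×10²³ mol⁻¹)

Product: 0.0809 mmol = 8.09×10⁻⁵ mol.
Photon energy at 353 nm: hc/λ = (6.626×10⁻³⁴)(2.998×10⁸)/(353×10⁻⁹) = 5.627×10⁻¹⁹ J.
Incident energy: 0.299 kJ = 299 J.
Photons incident: 299 / 5.627×10⁻¹⁹ = 5.314×10²⁰, i.e. 5.314×10²⁰/6.022×10²³ = 8.824×10⁻⁴ mol.
Fraction absorbed: 1 − 10^(−0.908) = 0.8764.
Photons absorbed: 0.8764 × 8.824×10⁻⁴ = 7.733×10⁻⁴ mol.
Φ = 8.09×10⁻⁵ mol / 7.733×10⁻⁴ mol photons = 0.10.

Φ = 0.10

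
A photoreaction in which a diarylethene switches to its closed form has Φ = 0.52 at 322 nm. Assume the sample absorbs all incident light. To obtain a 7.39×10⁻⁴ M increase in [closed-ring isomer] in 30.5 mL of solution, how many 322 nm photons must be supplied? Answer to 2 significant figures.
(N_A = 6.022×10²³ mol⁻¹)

Product: (7.39×10⁻⁴ M)(0.0305 L) = 2.254×10⁻⁵ mol.
Photons that must be absorbed: 2.254×10⁻⁵ / 0.52 = 4.335×10⁻⁵ mol.
Photon count: 4.335×10⁻⁵ × 6.022×10²³ = 2.6×10¹⁹.

2.6×10¹⁹ photons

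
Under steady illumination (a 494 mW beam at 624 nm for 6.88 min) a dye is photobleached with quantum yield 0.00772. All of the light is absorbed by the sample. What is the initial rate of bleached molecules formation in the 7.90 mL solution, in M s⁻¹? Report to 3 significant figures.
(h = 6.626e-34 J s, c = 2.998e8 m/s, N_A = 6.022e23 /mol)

2.52e-6 M s⁻¹

Photon energy at 624 nm: hc/λ = (6.626e-34)(2.998e8)/(624e-9) = 3.183e-19 J.
Energy delivered: (494 mW)(412.8 s) = 203.9 J.
Photons incident: 203.9 / 3.183e-19 = 6.406e20, i.e. 6.406e20/6.022e23 = 0.001064 mol.
Product formed: 0.00772 × 0.001064 = 8.214e-6 mol.
Rate: 8.214e-6 mol / (412.8 s × 0.0079 L) = 2.52e-6 M s⁻¹.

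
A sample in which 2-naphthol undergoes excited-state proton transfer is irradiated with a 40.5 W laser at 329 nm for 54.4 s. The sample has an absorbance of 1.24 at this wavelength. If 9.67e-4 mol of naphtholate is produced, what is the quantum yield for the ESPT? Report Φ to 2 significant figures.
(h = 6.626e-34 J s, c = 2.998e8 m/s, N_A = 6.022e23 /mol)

Photon energy at 329 nm: hc/λ = (6.626e-34)(2.998e8)/(329e-9) = 6.038e-19 J.
Energy delivered: (40.5 W)(54.4 s) = 2203 J.
Photons incident: 2203 / 6.038e-19 = 3.649e21, i.e. 3.649e21/6.022e23 = 0.006059 mol.
Fraction absorbed: 1 − 10^(−1.24) = 0.9425.
Photons absorbed: 0.9425 × 0.006059 = 0.005711 mol.
Φ = 9.67e-4 mol / 0.005711 mol photons = 0.17.

Φ = 0.17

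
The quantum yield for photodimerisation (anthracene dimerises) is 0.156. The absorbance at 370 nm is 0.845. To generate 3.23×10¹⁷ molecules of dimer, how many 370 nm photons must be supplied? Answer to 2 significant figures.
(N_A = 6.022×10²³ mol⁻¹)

2.4×10¹⁸ photons

Product: 3.23×10¹⁷ / 6.022×10²³ = 5.364×10⁻⁷ mol.
Photons that must be absorbed: 5.364×10⁻⁷ / 0.156 = 3.438×10⁻⁶ mol.
Fraction absorbed: 1 − 10^(−0.845) = 0.8571.
Incident photons needed: 3.438×10⁻⁶ / 0.8571 = 4.011×10⁻⁶ mol.
Photon count: 4.011×10⁻⁶ × 6.022×10²³ = 2.4×10¹⁸.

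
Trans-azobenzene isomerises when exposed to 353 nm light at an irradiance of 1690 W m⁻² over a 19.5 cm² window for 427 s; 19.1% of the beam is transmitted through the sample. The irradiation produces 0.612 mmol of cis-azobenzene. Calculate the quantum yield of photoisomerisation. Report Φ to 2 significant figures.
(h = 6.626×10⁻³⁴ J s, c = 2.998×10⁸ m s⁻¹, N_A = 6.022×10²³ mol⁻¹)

Product: 0.612 mmol = 6.12×10⁻⁴ mol.
Photon energy at 353 nm: hc/λ = (6.626×10⁻³⁴)(2.998×10⁸)/(353×10⁻⁹) = 5.627×10⁻¹⁹ J.
Energy delivered: (1690 W m⁻²)(19.5×10⁻⁴ m²)(427 s) = 1407 J.
Photons incident: 1407 / 5.627×10⁻¹⁹ = 2.500×10²¹, i.e. 2.500×10²¹/6.022×10²³ = 0.004151 mol.
Fraction absorbed: 1 − 19.1/100 = 0.8090.
Photons absorbed: 0.8090 × 0.004151 = 0.003358 mol.
Φ = 6.12×10⁻⁴ mol / 0.003358 mol photons = 0.18.

Φ = 0.18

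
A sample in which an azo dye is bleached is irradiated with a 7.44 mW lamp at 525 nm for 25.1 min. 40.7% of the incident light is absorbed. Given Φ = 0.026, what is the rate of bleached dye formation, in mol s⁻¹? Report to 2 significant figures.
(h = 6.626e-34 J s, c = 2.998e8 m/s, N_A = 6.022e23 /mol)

Photon energy at 525 nm: hc/λ = (6.626e-34)(2.998e8)/(525e-9) = 3.784e-19 J.
Energy delivered: (7.44 mW)(1506 s) = 11.20 J.
Photons incident: 11.20 / 3.784e-19 = 2.960e19, i.e. 2.960e19/6.022e23 = 4.915e-5 mol.
Photons absorbed: 0.407 × 4.915e-5 = 2.000e-5 mol.
Product formed: 0.026 × 2.000e-5 = 5.200e-7 mol.
Rate: 5.200e-7 / 1506 s = 3.5e-10 mol s⁻¹.

3.5e-10 mol s⁻¹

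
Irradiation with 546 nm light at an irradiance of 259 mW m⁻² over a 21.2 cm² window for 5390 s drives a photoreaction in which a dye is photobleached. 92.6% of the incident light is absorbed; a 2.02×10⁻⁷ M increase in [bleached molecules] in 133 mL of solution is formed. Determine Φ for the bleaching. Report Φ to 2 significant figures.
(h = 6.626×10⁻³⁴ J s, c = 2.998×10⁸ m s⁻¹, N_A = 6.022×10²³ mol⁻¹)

Product: (2.02×10⁻⁷ M)(0.133 L) = 2.687×10⁻⁸ mol.
Photon energy at 546 nm: hc/λ = (6.626×10⁻³⁴)(2.998×10⁸)/(546×10⁻⁹) = 3.638×10⁻¹⁹ J.
Energy delivered: (259 mW m⁻²)(21.2×10⁻⁴ m²)(5390 s) = 2.960 J.
Photons incident: 2.960 / 3.638×10⁻¹⁹ = 8.136×10¹⁸, i.e. 8.136×10¹⁸/6.022×10²³ = 1.351×10⁻⁵ mol.
Photons absorbed: 0.926 × 1.351×10⁻⁵ = 1.251×10⁻⁵ mol.
Φ = 2.687×10⁻⁸ mol / 1.251×10⁻⁵ mol photons = 0.0021.

Φ = 0.0021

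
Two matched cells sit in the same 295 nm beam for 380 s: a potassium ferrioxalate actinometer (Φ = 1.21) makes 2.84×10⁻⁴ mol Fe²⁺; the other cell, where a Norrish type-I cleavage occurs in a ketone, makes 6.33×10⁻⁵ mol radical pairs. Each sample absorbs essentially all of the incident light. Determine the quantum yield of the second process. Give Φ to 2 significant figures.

Photons absorbed by the actinometer: 2.84×10⁻⁴ / 1.21 = 2.347×10⁻⁴ mol.
Φ(unknown) = 6.33×10⁻⁵ / 2.347×10⁻⁴ = 0.27.

Φ = 0.27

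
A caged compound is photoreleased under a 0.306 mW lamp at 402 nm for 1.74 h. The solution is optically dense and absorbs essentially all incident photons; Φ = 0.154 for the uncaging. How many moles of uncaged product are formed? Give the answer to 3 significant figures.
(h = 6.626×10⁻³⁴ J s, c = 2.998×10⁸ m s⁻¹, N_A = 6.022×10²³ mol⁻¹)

Photon energy at 402 nm: hc/λ = (6.626×10⁻³⁴)(2.998×10⁸)/(402×10⁻⁹) = 4.941×10⁻¹⁹ J.
Energy delivered: (0.306 mW)(6264 s) = 1.917 J.
Photons incident: 1.917 / 4.941×10⁻¹⁹ = 3.880×10¹⁸, i.e. 3.880×10¹⁸/6.022×10²³ = 6.443×10⁻⁶ mol.
Product: Φ × n_abs = 0.154 × 6.443×10⁻⁶ = 9.922×10⁻⁷ mol.

9.92×10⁻⁷ mol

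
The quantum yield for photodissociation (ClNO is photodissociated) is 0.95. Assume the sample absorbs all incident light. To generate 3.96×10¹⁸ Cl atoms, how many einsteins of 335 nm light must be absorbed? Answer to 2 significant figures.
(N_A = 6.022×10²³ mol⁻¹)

6.9×10⁻⁶ einstein

Product: 3.96×10¹⁸ / 6.022×10²³ = 6.576×10⁻⁶ mol.
Photons that must be absorbed: 6.576×10⁻⁶ / 0.95 = 6.922×10⁻⁶ mol.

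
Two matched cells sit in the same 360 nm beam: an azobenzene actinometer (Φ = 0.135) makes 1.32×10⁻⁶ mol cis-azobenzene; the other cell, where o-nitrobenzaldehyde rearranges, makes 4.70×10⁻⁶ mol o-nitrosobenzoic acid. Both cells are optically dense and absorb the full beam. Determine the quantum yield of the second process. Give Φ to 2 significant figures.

Φ = 0.48

Photons absorbed by the actinometer: 1.32×10⁻⁶ / 0.135 = 9.778×10⁻⁶ mol.
Φ(unknown) = 4.70×10⁻⁶ / 9.778×10⁻⁶ = 0.48.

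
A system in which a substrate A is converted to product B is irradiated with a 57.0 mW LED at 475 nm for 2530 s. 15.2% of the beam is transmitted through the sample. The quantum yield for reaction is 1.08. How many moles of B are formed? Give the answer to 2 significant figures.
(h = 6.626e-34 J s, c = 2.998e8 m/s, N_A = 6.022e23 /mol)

Photon energy at 475 nm: hc/λ = (6.626e-34)(2.998e8)/(475e-9) = 4.182e-19 J.
Energy delivered: (57.0 mW)(2530 s) = 144.2 J.
Photons incident: 144.2 / 4.182e-19 = 3.448e20, i.e. 3.448e20/6.022e23 = 5.726e-4 mol.
Fraction absorbed: 1 − 15.2/100 = 0.8480.
Photons absorbed: 0.8480 × 5.726e-4 = 4.856e-4 mol.
Product: Φ × n_abs = 1.08 × 4.856e-4 = 5.244e-4 mol.

5.2e-4 mol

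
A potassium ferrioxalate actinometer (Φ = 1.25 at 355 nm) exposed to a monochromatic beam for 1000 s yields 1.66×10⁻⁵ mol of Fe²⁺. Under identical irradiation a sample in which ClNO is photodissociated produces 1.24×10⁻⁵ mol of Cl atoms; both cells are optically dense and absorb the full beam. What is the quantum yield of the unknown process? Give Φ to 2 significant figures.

Photons absorbed by the actinometer: 1.66×10⁻⁵ / 1.25 = 1.328×10⁻⁵ mol.
Φ(unknown) = 1.24×10⁻⁵ / 1.328×10⁻⁵ = 0.93.

Φ = 0.93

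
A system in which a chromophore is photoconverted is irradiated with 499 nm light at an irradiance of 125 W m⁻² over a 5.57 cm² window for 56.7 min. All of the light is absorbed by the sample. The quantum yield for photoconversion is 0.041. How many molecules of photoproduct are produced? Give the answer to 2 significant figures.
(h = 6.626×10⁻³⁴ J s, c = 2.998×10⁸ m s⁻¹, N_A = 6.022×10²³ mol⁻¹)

2.4×10¹⁹ molecules

Photon energy at 499 nm: hc/λ = (6.626×10⁻³⁴)(2.998×10⁸)/(499×10⁻⁹) = 3.981×10⁻¹⁹ J.
Energy delivered: (125 W m⁻²)(5.57×10⁻⁴ m²)(3402 s) = 236.9 J.
Photons incident: 236.9 / 3.981×10⁻¹⁹ = 5.951×10²⁰, i.e. 5.951×10²⁰/6.022×10²³ = 9.882×10⁻⁴ mol.
Product: Φ × n_abs = 0.041 × 9.882×10⁻⁴ = 4.052×10⁻⁵ mol.
As a count: 4.052×10⁻⁵ × 6.022×10²³ = 2.4×10¹⁹.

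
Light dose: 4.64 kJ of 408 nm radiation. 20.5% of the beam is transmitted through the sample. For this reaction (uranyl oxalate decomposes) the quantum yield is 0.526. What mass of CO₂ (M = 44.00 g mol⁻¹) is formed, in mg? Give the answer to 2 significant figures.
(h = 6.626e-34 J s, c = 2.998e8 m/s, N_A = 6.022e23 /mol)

Photon energy at 408 nm: hc/λ = (6.626e-34)(2.998e8)/(408e-9) = 4.869e-19 J.
Incident energy: 4.64 kJ = 4640 J.
Photons incident: 4640 / 4.869e-19 = 9.530e21, i.e. 9.530e21/6.022e23 = 0.01583 mol.
Fraction absorbed: 1 − 20.5/100 = 0.7950.
Photons absorbed: 0.7950 × 0.01583 = 0.01258 mol.
Product: Φ × n_abs = 0.526 × 0.01258 = 0.006617 mol.
Mass: 0.006617 × 44.00 = 0.2911 g = 290 mg.

290 mg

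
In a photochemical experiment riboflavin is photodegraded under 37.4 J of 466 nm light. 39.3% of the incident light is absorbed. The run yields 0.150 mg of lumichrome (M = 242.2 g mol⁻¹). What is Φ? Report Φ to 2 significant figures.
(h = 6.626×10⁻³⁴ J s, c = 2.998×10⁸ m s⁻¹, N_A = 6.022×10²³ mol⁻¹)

Φ = 0.011

Product: 0.150 mg / 242.2 g mol⁻¹ = 6.193×10⁻⁷ mol.
Photon energy at 466 nm: hc/λ = (6.626×10⁻³⁴)(2.998×10⁸)/(466×10⁻⁹) = 4.263×10⁻¹⁹ J.
Photons incident: 37.4 / 4.263×10⁻¹⁹ = 8.773×10¹⁹, i.e. 8.773×10¹⁹/6.022×10²³ = 1.457×10⁻⁴ mol.
Photons absorbed: 0.393 × 1.457×10⁻⁴ = 5.726×10⁻⁵ mol.
Φ = 6.193×10⁻⁷ mol / 5.726×10⁻⁵ mol photons = 0.011.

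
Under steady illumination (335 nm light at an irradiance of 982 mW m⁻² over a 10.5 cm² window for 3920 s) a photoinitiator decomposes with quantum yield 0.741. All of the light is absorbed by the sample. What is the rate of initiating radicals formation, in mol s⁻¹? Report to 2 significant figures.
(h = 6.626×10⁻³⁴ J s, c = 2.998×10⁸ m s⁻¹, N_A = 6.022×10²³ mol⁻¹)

Photon energy at 335 nm: hc/λ = (6.626×10⁻³⁴)(2.998×10⁸)/(335×10⁻⁹) = 5.930×10⁻¹⁹ J.
Energy delivered: (982 mW m⁻²)(10.5×10⁻⁴ m²)(3920 s) = 4.042 J.
Photons incident: 4.042 / 5.930×10⁻¹⁹ = 6.816×10¹⁸, i.e. 6.816×10¹⁸/6.022×10²³ = 1.132×10⁻⁵ mol.
Product formed: 0.741 × 1.132×10⁻⁵ = 8.388×10⁻⁶ mol.
Rate: 8.388×10⁻⁶ / 3920 s = 2.1×10⁻⁹ mol s⁻¹.

2.1×10⁻⁹ mol s⁻¹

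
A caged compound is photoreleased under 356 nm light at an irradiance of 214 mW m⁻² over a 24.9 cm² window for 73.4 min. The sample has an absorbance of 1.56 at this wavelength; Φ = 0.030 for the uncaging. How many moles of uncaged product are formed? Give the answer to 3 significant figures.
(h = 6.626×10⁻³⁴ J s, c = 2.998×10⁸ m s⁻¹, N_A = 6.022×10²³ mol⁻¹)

Photon energy at 356 nm: hc/λ = (6.626×10⁻³⁴)(2.998×10⁸)/(356×10⁻⁹) = 5.580×10⁻¹⁹ J.
Energy delivered: (214 mW m⁻²)(24.9×10⁻⁴ m²)(4404 s) = 2.347 J.
Photons incident: 2.347 / 5.580×10⁻¹⁹ = 4.206×10¹⁸, i.e. 4.206×10¹⁸/6.022×10²³ = 6.984×10⁻⁶ mol.
Fraction absorbed: 1 − 10^(−1.56) = 0.9725.
Photons absorbed: 0.9725 × 6.984×10⁻⁶ = 6.792×10⁻⁶ mol.
Product: Φ × n_abs = 0.030 × 6.792×10⁻⁶ = 2.038×10⁻⁷ mol.

2.04×10⁻⁷ mol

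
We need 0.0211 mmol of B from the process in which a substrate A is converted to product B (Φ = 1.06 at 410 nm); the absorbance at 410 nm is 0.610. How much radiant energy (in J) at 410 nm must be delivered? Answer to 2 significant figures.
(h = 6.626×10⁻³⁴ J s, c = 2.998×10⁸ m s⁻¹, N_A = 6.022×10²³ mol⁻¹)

Product: 0.0211 mmol = 2.11×10⁻⁵ mol.
Photons that must be absorbed: 2.11×10⁻⁵ / 1.06 = 1.991×10⁻⁵ mol.
Fraction absorbed: 1 − 10^(−0.610) = 0.7545.
Incident photons needed: 1.991×10⁻⁵ / 0.7545 = 2.639×10⁻⁵ mol.
Photon energy: hc/λ = 4.845×10⁻¹⁹ J; per mole, 2.918×10⁵ J mol⁻¹.
Energy required: 2.639×10⁻⁵ × 2.918×10⁵ = 7.7 J.

7.7 J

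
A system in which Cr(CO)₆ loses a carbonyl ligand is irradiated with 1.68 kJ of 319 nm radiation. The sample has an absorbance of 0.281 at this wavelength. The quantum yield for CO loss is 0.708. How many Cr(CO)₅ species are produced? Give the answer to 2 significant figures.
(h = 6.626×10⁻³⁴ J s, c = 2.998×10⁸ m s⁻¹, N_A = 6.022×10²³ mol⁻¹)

Photon energy at 319 nm: hc/λ = (6.626×10⁻³⁴)(2.998×10⁸)/(319×10⁻⁹) = 6.227×10⁻¹⁹ J.
Incident energy: 1.68 kJ = 1680 J.
Photons incident: 1680 / 6.227×10⁻¹⁹ = 2.698×10²¹, i.e. 2.698×10²¹/6.022×10²³ = 0.004480 mol.
Fraction absorbed: 1 − 10^(−0.281) = 0.4764.
Photons absorbed: 0.4764 × 0.004480 = 0.002134 mol.
Product: Φ × n_abs = 0.708 × 0.002134 = 0.001511 mol.
As a count: 0.001511 × 6.022×10²³ = 9.1×10²⁰.

9.1×10²⁰ species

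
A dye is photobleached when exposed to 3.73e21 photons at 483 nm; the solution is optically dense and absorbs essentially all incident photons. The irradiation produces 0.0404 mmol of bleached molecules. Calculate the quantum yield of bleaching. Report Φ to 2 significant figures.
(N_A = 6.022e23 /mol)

Φ = 0.0065

Product: 0.0404 mmol = 4.04e-5 mol.
Moles of photons: 3.73e21 / 6.022e23 = 0.006194 mol.
Φ = 4.04e-5 mol / 0.006194 mol photons = 0.0065.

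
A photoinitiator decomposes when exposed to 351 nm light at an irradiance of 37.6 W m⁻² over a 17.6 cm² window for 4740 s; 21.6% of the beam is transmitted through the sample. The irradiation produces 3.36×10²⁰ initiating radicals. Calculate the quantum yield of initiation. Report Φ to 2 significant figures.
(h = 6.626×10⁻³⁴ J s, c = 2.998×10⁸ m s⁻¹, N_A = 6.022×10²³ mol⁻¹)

Φ = 0.77

Product: 3.36×10²⁰ / 6.022×10²³ = 5.580×10⁻⁴ mol.
Photon energy at 351 nm: hc/λ = (6.626×10⁻³⁴)(2.998×10⁸)/(351×10⁻⁹) = 5.659×10⁻¹⁹ J.
Energy delivered: (37.6 W m⁻²)(17.6×10⁻⁴ m²)(4740 s) = 313.7 J.
Photons incident: 313.7 / 5.659×10⁻¹⁹ = 5.543×10²⁰, i.e. 5.543×10²⁰/6.022×10²³ = 9.205×10⁻⁴ mol.
Fraction absorbed: 1 − 21.6/100 = 0.7840.
Photons absorbed: 0.7840 × 9.205×10⁻⁴ = 7.217×10⁻⁴ mol.
Φ = 5.580×10⁻⁴ mol / 7.217×10⁻⁴ mol photons = 0.77.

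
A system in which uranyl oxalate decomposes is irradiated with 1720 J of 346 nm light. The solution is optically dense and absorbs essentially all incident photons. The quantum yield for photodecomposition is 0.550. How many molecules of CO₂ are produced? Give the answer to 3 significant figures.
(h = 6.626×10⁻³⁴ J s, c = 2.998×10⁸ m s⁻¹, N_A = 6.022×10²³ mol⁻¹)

1.65×10²¹ molecules

Photon energy at 346 nm: hc/λ = (6.626×10⁻³⁴)(2.998×10⁸)/(346×10⁻⁹) = 5.741×10⁻¹⁹ J.
Photons incident: 1720 / 5.741×10⁻¹⁹ = 2.996×10²¹, i.e. 2.996×10²¹/6.022×10²³ = 0.004975 mol.
Product: Φ × n_abs = 0.550 × 0.004975 = 0.002736 mol.
As a count: 0.002736 × 6.022×10²³ = 1.65×10²¹.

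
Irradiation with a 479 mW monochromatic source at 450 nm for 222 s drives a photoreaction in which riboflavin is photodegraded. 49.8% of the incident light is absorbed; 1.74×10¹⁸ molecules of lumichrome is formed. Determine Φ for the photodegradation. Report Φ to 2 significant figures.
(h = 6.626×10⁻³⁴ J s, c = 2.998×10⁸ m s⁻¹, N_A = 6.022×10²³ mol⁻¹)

Φ = 0.015

Product: 1.74×10¹⁸ / 6.022×10²³ = 2.889×10⁻⁶ mol.
Photon energy at 450 nm: hc/λ = (6.626×10⁻³⁴)(2.998×10⁸)/(450×10⁻⁹) = 4.414×10⁻¹⁹ J.
Energy delivered: (479 mW)(222 s) = 106.3 J.
Photons incident: 106.3 / 4.414×10⁻¹⁹ = 2.408×10²⁰, i.e. 2.408×10²⁰/6.022×10²³ = 3.999×10⁻⁴ mol.
Photons absorbed: 0.498 × 3.999×10⁻⁴ = 1.992×10⁻⁴ mol.
Φ = 2.889×10⁻⁶ mol / 1.992×10⁻⁴ mol photons = 0.015.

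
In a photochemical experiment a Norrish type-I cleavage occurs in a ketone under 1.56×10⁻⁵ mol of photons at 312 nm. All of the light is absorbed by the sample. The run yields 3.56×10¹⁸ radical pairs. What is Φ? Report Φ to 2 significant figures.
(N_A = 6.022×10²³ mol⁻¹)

Φ = 0.38

Product: 3.56×10¹⁸ / 6.022×10²³ = 5.912×10⁻⁶ mol.
Φ = 5.912×10⁻⁶ mol / 1.56×10⁻⁵ mol photons = 0.38.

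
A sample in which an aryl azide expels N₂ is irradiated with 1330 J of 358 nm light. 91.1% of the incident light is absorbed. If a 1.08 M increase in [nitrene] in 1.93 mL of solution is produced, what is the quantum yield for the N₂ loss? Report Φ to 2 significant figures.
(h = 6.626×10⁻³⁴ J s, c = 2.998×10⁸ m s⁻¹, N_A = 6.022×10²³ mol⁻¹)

Φ = 0.57

Product: (1.08 M)(0.00193 L) = 0.002084 mol.
Photon energy at 358 nm: hc/λ = (6.626×10⁻³⁴)(2.998×10⁸)/(358×10⁻⁹) = 5.549×10⁻¹⁹ J.
Photons incident: 1330 / 5.549×10⁻¹⁹ = 2.397×10²¹, i.e. 2.397×10²¹/6.022×10²³ = 0.003980 mol.
Photons absorbed: 0.911 × 0.003980 = 0.003626 mol.
Φ = 0.002084 mol / 0.003626 mol photons = 0.57.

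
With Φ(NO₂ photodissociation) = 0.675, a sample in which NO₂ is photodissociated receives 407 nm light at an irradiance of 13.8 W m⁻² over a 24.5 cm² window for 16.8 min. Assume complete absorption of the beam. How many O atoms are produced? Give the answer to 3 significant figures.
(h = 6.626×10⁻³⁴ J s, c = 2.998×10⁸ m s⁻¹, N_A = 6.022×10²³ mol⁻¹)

Photon energy at 407 nm: hc/λ = (6.626×10⁻³⁴)(2.998×10⁸)/(407×10⁻⁹) = 4.881×10⁻¹⁹ J.
Energy delivered: (13.8 W m⁻²)(24.5×10⁻⁴ m²)(1008 s) = 34.08 J.
Photons incident: 34.08 / 4.881×10⁻¹⁹ = 6.982×10¹⁹, i.e. 6.982×10¹⁹/6.022×10²³ = 1.159×10⁻⁴ mol.
Product: Φ × n_abs = 0.675 × 1.159×10⁻⁴ = 7.823×10⁻⁵ mol.
As a count: 7.823×10⁻⁵ × 6.022×10²³ = 4.71×10¹⁹.

4.71×10¹⁹ atoms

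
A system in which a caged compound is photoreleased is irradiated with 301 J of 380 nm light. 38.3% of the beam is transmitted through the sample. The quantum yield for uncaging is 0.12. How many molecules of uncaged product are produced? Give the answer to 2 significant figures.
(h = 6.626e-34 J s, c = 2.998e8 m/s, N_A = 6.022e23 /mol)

Photon energy at 380 nm: hc/λ = (6.626e-34)(2.998e8)/(380e-9) = 5.228e-19 J.
Photons incident: 301 / 5.228e-19 = 5.757e20, i.e. 5.757e20/6.022e23 = 9.560e-4 mol.
Fraction absorbed: 1 − 38.3/100 = 0.6170.
Photons absorbed: 0.6170 × 9.560e-4 = 5.899e-4 mol.
Product: Φ × n_abs = 0.12 × 5.899e-4 = 7.079e-5 mol.
As a count: 7.079e-5 × 6.022e23 = 4.3e19.

4.3e19 molecules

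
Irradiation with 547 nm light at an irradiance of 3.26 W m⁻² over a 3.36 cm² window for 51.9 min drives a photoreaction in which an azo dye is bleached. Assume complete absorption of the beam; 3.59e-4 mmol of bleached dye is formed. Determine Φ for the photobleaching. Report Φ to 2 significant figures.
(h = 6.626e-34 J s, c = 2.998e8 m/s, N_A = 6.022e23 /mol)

Φ = 0.023

Product: 3.59e-4 mmol = 3.59e-7 mol.
Photon energy at 547 nm: hc/λ = (6.626e-34)(2.998e8)/(547e-9) = 3.632e-19 J.
Energy delivered: (3.26 W m⁻²)(3.36e-4 m²)(3114 s) = 3.411 J.
Photons incident: 3.411 / 3.632e-19 = 9.392e18, i.e. 9.392e18/6.022e23 = 1.560e-5 mol.
Φ = 3.59e-7 mol / 1.560e-5 mol photons = 0.023.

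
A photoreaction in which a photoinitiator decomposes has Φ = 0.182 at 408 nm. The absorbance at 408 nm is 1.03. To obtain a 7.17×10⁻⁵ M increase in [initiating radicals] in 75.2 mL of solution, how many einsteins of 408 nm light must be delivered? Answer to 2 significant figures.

Product: (7.17×10⁻⁵ M)(0.0752 L) = 5.392×10⁻⁶ mol.
Photons that must be absorbed: 5.392×10⁻⁶ / 0.182 = 2.963×10⁻⁵ mol.
Fraction absorbed: 1 − 10^(−1.03) = 0.9067.
Incident photons needed: 2.963×10⁻⁵ / 0.9067 = 3.268×10⁻⁵ mol.

3.3×10⁻⁵ einstein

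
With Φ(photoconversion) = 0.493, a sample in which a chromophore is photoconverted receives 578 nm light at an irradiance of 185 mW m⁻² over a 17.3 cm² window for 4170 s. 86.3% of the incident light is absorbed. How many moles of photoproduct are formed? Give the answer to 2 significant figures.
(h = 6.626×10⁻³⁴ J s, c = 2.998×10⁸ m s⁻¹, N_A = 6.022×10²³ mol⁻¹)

Photon energy at 578 nm: hc/λ = (6.626×10⁻³⁴)(2.998×10⁸)/(578×10⁻⁹) = 3.437×10⁻¹⁹ J.
Energy delivered: (185 mW m⁻²)(17.3×10⁻⁴ m²)(4170 s) = 1.335 J.
Photons incident: 1.335 / 3.437×10⁻¹⁹ = 3.884×10¹⁸, i.e. 3.884×10¹⁸/6.022×10²³ = 6.450×10⁻⁶ mol.
Photons absorbed: 0.863 × 6.450×10⁻⁶ = 5.566×10⁻⁶ mol.
Product: Φ × n_abs = 0.493 × 5.566×10⁻⁶ = 2.744×10⁻⁶ mol.

2.7×10⁻⁶ mol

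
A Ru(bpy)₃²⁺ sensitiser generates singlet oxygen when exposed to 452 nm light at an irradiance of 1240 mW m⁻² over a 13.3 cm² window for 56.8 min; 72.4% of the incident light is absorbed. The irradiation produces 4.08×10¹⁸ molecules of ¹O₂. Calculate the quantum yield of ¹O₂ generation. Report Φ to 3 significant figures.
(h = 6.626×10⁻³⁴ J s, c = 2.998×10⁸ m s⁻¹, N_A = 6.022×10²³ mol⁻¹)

Product: 4.08×10¹⁸ / 6.022×10²³ = 6.775×10⁻⁶ mol.
Photon energy at 452 nm: hc/λ = (6.626×10⁻³⁴)(2.998×10⁸)/(452×10⁻⁹) = 4.395×10⁻¹⁹ J.
Energy delivered: (1240 mW m⁻²)(13.3×10⁻⁴ m²)(3408 s) = 5.620 J.
Photons incident: 5.620 / 4.395×10⁻¹⁹ = 1.279×10¹⁹, i.e. 1.279×10¹⁹/6.022×10²³ = 2.124×10⁻⁵ mol.
Photons absorbed: 0.724 × 2.124×10⁻⁵ = 1.538×10⁻⁵ mol.
Φ = 6.775×10⁻⁶ mol / 1.538×10⁻⁵ mol photons = 0.441.

Φ = 0.441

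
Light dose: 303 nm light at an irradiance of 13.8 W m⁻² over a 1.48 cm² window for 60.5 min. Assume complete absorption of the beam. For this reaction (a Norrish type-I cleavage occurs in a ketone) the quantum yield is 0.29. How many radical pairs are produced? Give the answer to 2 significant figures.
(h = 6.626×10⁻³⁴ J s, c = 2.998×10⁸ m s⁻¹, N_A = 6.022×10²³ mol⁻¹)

Photon energy at 303 nm: hc/λ = (6.626×10⁻³⁴)(2.998×10⁸)/(303×10⁻⁹) = 6.556×10⁻¹⁹ J.
Energy delivered: (13.8 W m⁻²)(1.48×10⁻⁴ m²)(3630 s) = 7.414 J.
Photons incident: 7.414 / 6.556×10⁻¹⁹ = 1.131×10¹⁹, i.e. 1.131×10¹⁹/6.022×10²³ = 1.878×10⁻⁵ mol.
Product: Φ × n_abs = 0.29 × 1.878×10⁻⁵ = 5.446×10⁻⁶ mol.
As a count: 5.446×10⁻⁶ × 6.022×10²³ = 3.3×10¹⁸.

3.3×10¹⁸ radical pairs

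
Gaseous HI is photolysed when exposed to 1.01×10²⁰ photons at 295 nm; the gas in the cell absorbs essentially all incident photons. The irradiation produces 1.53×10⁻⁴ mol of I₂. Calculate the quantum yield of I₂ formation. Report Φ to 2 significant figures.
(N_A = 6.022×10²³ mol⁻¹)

Moles of photons: 1.01×10²⁰ / 6.022×10²³ = 1.677×10⁻⁴ mol.
Φ = 1.53×10⁻⁴ mol / 1.677×10⁻⁴ mol photons = 0.91.

Φ = 0.91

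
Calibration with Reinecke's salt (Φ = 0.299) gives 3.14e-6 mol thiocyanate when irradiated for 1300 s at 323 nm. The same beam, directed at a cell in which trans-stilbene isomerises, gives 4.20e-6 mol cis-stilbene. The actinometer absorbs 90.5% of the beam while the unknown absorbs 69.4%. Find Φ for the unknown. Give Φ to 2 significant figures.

Φ = 0.52

Photons absorbed by the actinometer: 3.14e-6 / 0.299 = 1.050e-5 mol.
Incident flux: 1.050e-5 / 0.905 = 1.160e-5 einstein.
Absorbed by unknown: 0.694 × 1.160e-5 = 8.050e-6 mol.
Φ(unknown) = 4.20e-6 / 8.050e-6 = 0.52.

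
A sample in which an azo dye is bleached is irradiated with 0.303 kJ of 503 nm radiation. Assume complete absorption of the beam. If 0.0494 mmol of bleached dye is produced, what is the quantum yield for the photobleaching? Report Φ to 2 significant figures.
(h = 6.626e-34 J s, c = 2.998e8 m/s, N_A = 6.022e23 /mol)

Φ = 0.039

Product: 0.0494 mmol = 4.94e-5 mol.
Photon energy at 503 nm: hc/λ = (6.626e-34)(2.998e8)/(503e-9) = 3.949e-19 J.
Incident energy: 0.303 kJ = 303 J.
Photons incident: 303 / 3.949e-19 = 7.673e20, i.e. 7.673e20/6.022e23 = 0.001274 mol.
Φ = 4.94e-5 mol / 0.001274 mol photons = 0.039.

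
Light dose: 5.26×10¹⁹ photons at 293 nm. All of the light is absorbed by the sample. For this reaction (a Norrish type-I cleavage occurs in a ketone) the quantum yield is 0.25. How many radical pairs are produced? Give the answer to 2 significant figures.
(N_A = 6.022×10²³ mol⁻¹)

1.3×10¹⁹ radical pairs

Moles of photons: 5.26×10¹⁹ / 6.022×10²³ = 8.735×10⁻⁵ mol.
Product: Φ × n_abs = 0.25 × 8.735×10⁻⁵ = 2.184×10⁻⁵ mol.
As a count: 2.184×10⁻⁵ × 6.022×10²³ = 1.3×10¹⁹.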